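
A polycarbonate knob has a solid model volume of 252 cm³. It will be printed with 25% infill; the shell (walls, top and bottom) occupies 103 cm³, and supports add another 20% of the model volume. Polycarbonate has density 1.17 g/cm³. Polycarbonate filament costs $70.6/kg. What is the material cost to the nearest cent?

Volume inside the shell = 252 − 103 = 149 cm³.
Infill volume: 0.25 × 149 → 37.25 cm³.
Support = 0.20 × 252 = 50.4 cm³.
Total extruded = 103 + 37.25 + 50.4 = 190.65 cm³.
Mass: 190.65 × 1.17 → 223.0605 g.
Cost = 223.0605 g / 1000 × $70.6/kg = $15.75.

$15.75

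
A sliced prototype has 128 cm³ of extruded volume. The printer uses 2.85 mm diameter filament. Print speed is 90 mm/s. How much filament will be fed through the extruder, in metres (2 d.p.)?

Cross-section of 2.85 mm filament: π·(2.85/2)² = 6.3794 mm².
Length = 128 cm³ / 6.3794 mm² = 128000 / 6.3794 = 20064.58 mm = 20.06 m.

20.06 m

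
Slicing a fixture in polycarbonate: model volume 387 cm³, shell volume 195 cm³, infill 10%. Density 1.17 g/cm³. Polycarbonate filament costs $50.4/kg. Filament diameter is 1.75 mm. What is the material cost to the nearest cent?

Infill region = 387 − 195 = 192 cm³.
Deposited infill = 0.10 × 192 = 19.2 cm³.
Deposited volume = 195 + 19.2 = 214.2 cm³.
Mass = 214.2 × 1.17 = 250.614 g.
At $50.4/kg: 250.614/1000 × 50.4 = $12.63.

$12.63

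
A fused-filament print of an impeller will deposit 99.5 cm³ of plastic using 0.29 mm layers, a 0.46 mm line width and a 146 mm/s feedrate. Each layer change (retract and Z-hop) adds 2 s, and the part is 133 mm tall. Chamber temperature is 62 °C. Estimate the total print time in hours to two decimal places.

Extrusion cross-section: 0.29 × 0.46 → 0.1334 mm².
Toolpath length = 99.5 cm³ / 0.1334 mm² = 99500 / 0.1334 = 745877.1 mm.
Extrusion time: 745877.1 / 146 → 5108.7 s.
Layer count = ceil(133 / 0.29) = 459.
Non-print overhead: 459 × 2 → 918 s.
Total = 5108.7 + 918 = 6026.7 s = 1.67 hours.

1.67 hours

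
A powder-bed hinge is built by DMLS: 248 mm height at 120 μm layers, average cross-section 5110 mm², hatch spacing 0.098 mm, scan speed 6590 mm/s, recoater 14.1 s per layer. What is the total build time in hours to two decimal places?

Layers = ⌈248/0.12⌉ = 2067.
Hatch length per layer = 5110 / 0.098, so 52142.9 mm.
Per-layer scan time: 52142.9 / 6590 → 7.9124 s.
Layer cycle: 7.9124 + 14.1 → 22.0124 s.
Build time = 2067 × 22.0124 = 45499.6308 s = 12.64 hours.

12.64 hours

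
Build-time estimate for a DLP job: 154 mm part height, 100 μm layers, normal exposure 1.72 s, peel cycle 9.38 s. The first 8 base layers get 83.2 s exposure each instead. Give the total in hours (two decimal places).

4.93 hours

Layer count = ceil(154 / 0.1) = 1540.
Bottom layers = 8 × (83.2 + 9.38), so 740.64 s.
Normal layers: 1532 × (1.72 + 9.38) → 17005.2 s.
Sum: 740.64 + 17005.2 = 17745.84 s → 4.93 hours.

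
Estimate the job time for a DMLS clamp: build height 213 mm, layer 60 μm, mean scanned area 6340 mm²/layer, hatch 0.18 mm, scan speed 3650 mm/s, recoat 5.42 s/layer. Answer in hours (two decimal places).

14.86 hours

Layer count = ceil(213 / 0.06) = 3550.
Scan path per layer: 6340 / 0.18 → 35222.2 mm.
Scan time per layer = 35222.2 / 3650, so 9.6499 s.
Time per layer = 9.6499 + 5.42 = 15.0699 s.
Build time = 3550 × 15.0699 = 53498.145 s = 14.86 hours.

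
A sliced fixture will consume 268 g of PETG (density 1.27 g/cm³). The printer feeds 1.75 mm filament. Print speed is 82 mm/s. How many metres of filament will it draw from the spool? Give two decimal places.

Volume = 268 g / 1.27 g·cm⁻³ = 211.0236 cm³ = 211023.6 mm³.
A = π r² = π × 0.875² = 2.4053 mm².
L = V/A = 211023.6/2.4053 = 87732.76 mm → 87.73 m.

87.73 m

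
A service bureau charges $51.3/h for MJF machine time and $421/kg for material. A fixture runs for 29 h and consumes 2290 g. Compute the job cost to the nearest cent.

Machine cost: 51.3 × 29 → $1487.70.
Material charge: 421 × 2290/1000 → $964.09.
Job cost: 1487.70 + 964.09 = $2451.79.

$2451.79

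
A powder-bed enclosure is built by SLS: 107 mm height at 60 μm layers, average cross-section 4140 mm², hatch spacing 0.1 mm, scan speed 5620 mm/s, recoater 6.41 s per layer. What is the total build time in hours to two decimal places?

Layer count = ceil(107 / 0.06) = 1784.
Hatch length per layer: 4140 / 0.1 → 41400 mm.
Laser time per layer: 41400 / 5620 → 7.3665 s.
Layer cycle: 7.3665 + 6.41 → 13.7765 s.
Build time = 1784 × 13.7765 = 24577.276 s = 6.83 hours.

6.83 hours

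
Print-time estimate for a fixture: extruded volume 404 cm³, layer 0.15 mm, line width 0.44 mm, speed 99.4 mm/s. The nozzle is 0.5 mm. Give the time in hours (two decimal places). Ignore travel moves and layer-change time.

Line area = 0.15 × 0.44 = 0.066 mm².
Toolpath length = 404 cm³ / 0.066 mm² = 404000 / 0.066 = 6121212.1 mm.
Extrusion time: 6121212.1 / 99.4 → 61581.6 s.
61581.6 s = 17.11 hours.

17.11 hours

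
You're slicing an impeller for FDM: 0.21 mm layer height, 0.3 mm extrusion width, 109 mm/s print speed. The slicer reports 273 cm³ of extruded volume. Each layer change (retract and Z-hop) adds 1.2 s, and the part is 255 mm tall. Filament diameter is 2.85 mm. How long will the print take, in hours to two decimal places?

11.45 hours

Line area = 0.21 × 0.3, so 0.063 mm².
Toolpath length = 273 cm³ / 0.063 mm² = 273000 / 0.063 = 4333333.3 mm.
Extrusion time = 4333333.3 / 109 = 39755.4 s.
Layer count = ceil(255 / 0.21) = 1215.
Non-print overhead: 1215 × 1.2 → 1458 s.
Altogether 39755.4 + 1458 = 41213.4 s, i.e. 11.45 hours.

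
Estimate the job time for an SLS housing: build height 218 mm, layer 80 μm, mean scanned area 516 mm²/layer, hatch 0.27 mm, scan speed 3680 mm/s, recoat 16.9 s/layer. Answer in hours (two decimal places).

13.19 hours

Layers = ⌈218/0.08⌉ = 2725.
Hatch length per layer = 516 / 0.27, so 1911.1 mm.
Per-layer scan time = 1911.1 / 3680, so 0.5193 s.
Per-layer time = 0.5193 + 16.9, so 17.4193 s.
Total: 2725 × 17.4193 s = 47467.5925 s → 13.19 hours.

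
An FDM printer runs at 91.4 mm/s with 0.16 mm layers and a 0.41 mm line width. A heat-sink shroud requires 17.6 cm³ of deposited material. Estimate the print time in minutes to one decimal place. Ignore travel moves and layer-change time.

Line area: 0.16 × 0.41 → 0.0656 mm².
Toolpath length = 17.6 cm³ / 0.0656 mm² = 17600 / 0.0656 = 268292.7 mm.
Time extruding = 268292.7 / 91.4, so 2935.4 s.
That's 2935.4 s → 48.9 minutes.

48.9 minutes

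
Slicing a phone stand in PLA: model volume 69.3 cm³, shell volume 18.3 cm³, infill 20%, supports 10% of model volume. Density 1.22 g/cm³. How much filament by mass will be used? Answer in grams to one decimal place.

43.2 g

Volume inside the shell = 69.3 − 18.3, so 51 cm³.
Deposited infill: 0.20 × 51 → 10.2 cm³.
Support = 0.10 × 69.3 = 6.93 cm³.
Deposited volume = 18.3 + 10.2 + 6.93, so 35.43 cm³.
Mass = 35.43 × 1.22, so 43.2246 g.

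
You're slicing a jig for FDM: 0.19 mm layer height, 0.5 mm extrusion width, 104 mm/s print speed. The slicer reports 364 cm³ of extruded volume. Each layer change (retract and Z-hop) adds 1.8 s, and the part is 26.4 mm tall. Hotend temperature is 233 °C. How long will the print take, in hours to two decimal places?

Line area: 0.19 × 0.5 → 0.095 mm².
Path length: 364000 mm³ / 0.095 mm² → 3831578.9 mm.
Time extruding = 3831578.9 / 104, so 36842.1 s.
Layer count = ceil(26.4 / 0.19) = 139.
Non-print overhead = 139 × 1.8, so 250.2 s.
Altogether 36842.1 + 250.2 = 37092.3 s, i.e. 10.30 hours.

10.30 hours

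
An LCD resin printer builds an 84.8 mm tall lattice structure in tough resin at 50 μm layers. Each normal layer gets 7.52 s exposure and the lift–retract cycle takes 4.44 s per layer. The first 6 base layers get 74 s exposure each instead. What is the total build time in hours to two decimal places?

Layer count = ceil(84.8 / 0.05) = 1696.
Burn-in layers = 6 × (74 + 4.44), so 470.64 s.
Remaining layers = 1690 × (7.52 + 4.44), so 20212.4 s.
Sum: 470.64 + 20212.4 = 20683.04 s → 5.75 hours.

5.75 hours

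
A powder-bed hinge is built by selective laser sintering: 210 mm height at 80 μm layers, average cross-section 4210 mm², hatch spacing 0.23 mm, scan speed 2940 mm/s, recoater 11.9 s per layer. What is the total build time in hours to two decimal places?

Layer count = ceil(210 / 0.08) = 2625.
Scan path per layer: 4210 / 0.23 → 18304.3 mm.
Per-layer scan time: 18304.3 / 2940 → 6.226 s.
Per-layer time = 6.226 + 11.9 = 18.126 s.
Total: 2625 × 18.126 s = 47580.75 s → 13.22 hours.

13.22 hours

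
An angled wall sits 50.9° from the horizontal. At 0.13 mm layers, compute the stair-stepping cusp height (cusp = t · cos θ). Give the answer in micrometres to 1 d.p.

cos(50.9°) = 0.6307, so cusp = 0.13 × 0.6307 = 0.081991 mm → 82.0 μm.

82.0 μm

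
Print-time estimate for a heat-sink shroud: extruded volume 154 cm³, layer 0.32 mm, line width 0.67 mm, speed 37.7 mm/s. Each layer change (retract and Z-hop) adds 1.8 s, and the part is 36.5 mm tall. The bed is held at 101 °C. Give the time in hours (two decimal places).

5.35 hours

Extrusion cross-section = 0.32 × 0.67 = 0.2144 mm².
Path length: 154000 mm³ / 0.2144 mm² → 718283.6 mm.
Print-move time = 718283.6 / 37.7, so 19052.6 s.
Layer count = ceil(36.5 / 0.32) = 115.
Z-hop total = 115 × 1.8, so 207 s.
Total = 19052.6 + 207 = 19259.6 s = 5.35 hours.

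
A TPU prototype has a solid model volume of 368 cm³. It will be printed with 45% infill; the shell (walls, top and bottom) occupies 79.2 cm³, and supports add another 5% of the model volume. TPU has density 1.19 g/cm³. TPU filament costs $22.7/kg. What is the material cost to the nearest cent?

Interior volume = 368 − 79.2, so 288.8 cm³.
Infill deposited: 0.45 × 288.8 → 129.96 cm³.
Support = 0.05 × 368, so 18.4 cm³.
Total printed volume = 79.2 + 129.96 + 18.4, so 227.56 cm³.
Mass = 227.56 × 1.19 = 270.7964 g.
Cost = 270.7964 g / 1000 × $22.7/kg = $6.15.

$6.15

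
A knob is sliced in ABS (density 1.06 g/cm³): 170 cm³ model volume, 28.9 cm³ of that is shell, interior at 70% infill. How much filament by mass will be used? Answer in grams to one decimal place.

Interior volume = 170 − 28.9 = 141.1 cm³.
Deposited infill: 0.70 × 141.1 → 98.77 cm³.
Total extruded: 28.9 + 98.77 → 127.67 cm³.
Mass: 127.67 × 1.06 → 135.3302 g.

135.3 g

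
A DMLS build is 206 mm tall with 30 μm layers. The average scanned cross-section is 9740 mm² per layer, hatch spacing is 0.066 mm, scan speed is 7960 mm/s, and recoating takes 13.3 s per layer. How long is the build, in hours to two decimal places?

Layer count = ceil(206 / 0.03) = 6867.
Hatch length per layer = 9740 / 0.066, so 147575.8 mm.
Laser time per layer = 147575.8 / 7960, so 18.5397 s.
Layer cycle = 18.5397 + 13.3, so 31.8397 s.
Build time = 6867 × 31.8397 = 218643.2199 s = 60.73 hours.

60.73 hours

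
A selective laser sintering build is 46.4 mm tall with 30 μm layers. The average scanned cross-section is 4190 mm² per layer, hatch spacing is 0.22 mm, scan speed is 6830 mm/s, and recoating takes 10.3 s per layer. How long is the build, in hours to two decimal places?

5.62 hours

Layers = ⌈46.4/0.03⌉ = 1547.
Scan path per layer: 4190 / 0.22 → 19045.5 mm.
Scan time per layer: 19045.5 / 6830 → 2.7885 s.
Layer cycle = 2.7885 + 10.3 = 13.0885 s.
Build time = 1547 × 13.0885 = 20247.9095 s = 5.62 hours.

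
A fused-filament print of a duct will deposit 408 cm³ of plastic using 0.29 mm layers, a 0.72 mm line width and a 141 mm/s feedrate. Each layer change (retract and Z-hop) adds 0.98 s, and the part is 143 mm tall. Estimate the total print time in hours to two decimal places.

3.98 hours

Bead cross-section = 0.29 × 0.72, so 0.2088 mm².
Total extruded path = 408000/0.2088 = 1954023 mm.
Extrusion time = 1954023 / 141 = 13858.3 s.
Layer count = ceil(143 / 0.29) = 494.
Layer-change overhead: 494 × 0.98 → 484.12 s.
Altogether 13858.3 + 484.12 = 14342.42 s, i.e. 3.98 hours.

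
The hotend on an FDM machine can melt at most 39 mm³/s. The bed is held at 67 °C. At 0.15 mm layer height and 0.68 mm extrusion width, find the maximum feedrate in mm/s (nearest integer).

382 mm/s

A: 0.15 × 0.68 → 0.102 mm².
Max speed = 39 / 0.102 = 382.35 ≈ 382 mm/s.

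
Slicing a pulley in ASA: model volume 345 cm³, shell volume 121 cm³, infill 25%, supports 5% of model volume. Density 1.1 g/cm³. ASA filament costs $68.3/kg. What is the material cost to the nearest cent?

$14.59

Interior volume = 345 − 121, so 224 cm³.
Infill deposited = 0.25 × 224 = 56 cm³.
Support = 0.05 × 345, so 17.25 cm³.
Total printed volume = 121 + 56 + 17.25, so 194.25 cm³.
Mass = 194.25 × 1.1, so 213.675 g.
At $68.3/kg: 213.675/1000 × 68.3 = $14.59.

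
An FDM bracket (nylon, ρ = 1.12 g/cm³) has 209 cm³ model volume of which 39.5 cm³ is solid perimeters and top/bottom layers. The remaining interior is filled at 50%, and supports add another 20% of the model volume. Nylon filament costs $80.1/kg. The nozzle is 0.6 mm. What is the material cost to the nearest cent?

$14.90

Infill region: 209 − 39.5 → 169.5 cm³.
Infill deposited: 0.50 × 169.5 → 84.75 cm³.
Support = 0.20 × 209, so 41.8 cm³.
Total extruded = 39.5 + 84.75 + 41.8 = 166.05 cm³.
Mass = 166.05 × 1.12 = 185.976 g.
Cost = 185.976 g / 1000 × $80.1/kg = $14.90.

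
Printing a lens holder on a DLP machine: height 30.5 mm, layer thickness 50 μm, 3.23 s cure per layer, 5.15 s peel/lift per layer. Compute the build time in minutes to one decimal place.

85.2 minutes

Layers = ⌈30.5/0.05⌉ = 610.
Each layer takes = 3.23 + 5.15 = 8.38 s.
Build time: 610 × 8.38 s = 5111.8 s, i.e. 85.2 minutes.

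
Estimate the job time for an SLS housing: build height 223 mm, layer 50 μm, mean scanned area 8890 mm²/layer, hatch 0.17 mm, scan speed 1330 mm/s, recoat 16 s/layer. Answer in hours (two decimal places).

Layers = ⌈223/0.05⌉ = 4460.
Scan path per layer = 8890 / 0.17 = 52294.1 mm.
Scan time per layer = 52294.1 / 1330, so 39.3189 s.
Per-layer time = 39.3189 + 16 = 55.3189 s.
Total: 4460 × 55.3189 s = 246722.294 s → 68.53 hours.

68.53 hours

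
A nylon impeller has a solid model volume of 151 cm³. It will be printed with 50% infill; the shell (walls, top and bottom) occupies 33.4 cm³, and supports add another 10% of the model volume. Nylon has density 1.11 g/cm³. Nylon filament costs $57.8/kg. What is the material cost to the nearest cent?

$6.88

Volume inside the shell = 151 − 33.4 = 117.6 cm³.
Infill volume = 0.50 × 117.6 = 58.8 cm³.
Support = 0.10 × 151, so 15.1 cm³.
Deposited volume = 33.4 + 58.8 + 15.1 = 107.3 cm³.
Mass: 107.3 × 1.11 → 119.103 g.
Cost = 119.103 g / 1000 × $57.8/kg = $6.88.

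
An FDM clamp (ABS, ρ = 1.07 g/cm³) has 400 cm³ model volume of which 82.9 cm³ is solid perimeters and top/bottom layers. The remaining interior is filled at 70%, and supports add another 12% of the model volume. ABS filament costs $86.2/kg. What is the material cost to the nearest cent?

$32.55

Volume inside the shell = 400 − 82.9 = 317.1 cm³.
Infill volume: 0.70 × 317.1 → 221.97 cm³.
Support = 0.12 × 400, so 48 cm³.
Total extruded = 82.9 + 221.97 + 48, so 352.87 cm³.
Mass = 352.87 × 1.07, so 377.5709 g.
At $86.2/kg: 377.5709/1000 × 86.2 = $32.55.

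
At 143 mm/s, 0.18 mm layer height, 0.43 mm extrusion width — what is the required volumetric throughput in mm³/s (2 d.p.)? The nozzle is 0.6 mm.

Bead cross-section: 0.18 × 0.43 → 0.0774 mm².
Volumetric flow = 143 × 0.0774 = 11.07 mm³/s.

11.07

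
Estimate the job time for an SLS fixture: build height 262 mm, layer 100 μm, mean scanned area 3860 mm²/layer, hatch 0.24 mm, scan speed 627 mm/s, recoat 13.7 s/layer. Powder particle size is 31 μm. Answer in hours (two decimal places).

Layers = ⌈262/0.1⌉ = 2620.
Per-layer scan distance = 3860 / 0.24, so 16083.3 mm.
Laser time per layer = 16083.3 / 627, so 25.6512 s.
Per-layer time = 25.6512 + 13.7, so 39.3512 s.
2620 layers × 39.3512 s/layer = 103100.144 s, i.e. 28.64 hours.

28.64 hours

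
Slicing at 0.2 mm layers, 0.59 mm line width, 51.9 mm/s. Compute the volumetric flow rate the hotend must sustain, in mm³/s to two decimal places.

6.12

Extrusion cross-section = 0.2 × 0.59, so 0.118 mm².
Volumetric flow = 51.9 × 0.118 = 6.12 mm³/s.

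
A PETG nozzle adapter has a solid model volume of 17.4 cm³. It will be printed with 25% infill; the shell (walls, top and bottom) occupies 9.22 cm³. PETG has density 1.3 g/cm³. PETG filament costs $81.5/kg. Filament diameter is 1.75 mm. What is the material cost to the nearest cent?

Infill region = 17.4 − 9.22, so 8.18 cm³.
Infill volume: 0.25 × 8.18 → 2.045 cm³.
Total extruded: 9.22 + 2.045 → 11.265 cm³.
Mass = 11.265 × 1.3 = 14.6445 g.
At $81.5/kg: 14.6445/1000 × 81.5 = $1.19.

$1.19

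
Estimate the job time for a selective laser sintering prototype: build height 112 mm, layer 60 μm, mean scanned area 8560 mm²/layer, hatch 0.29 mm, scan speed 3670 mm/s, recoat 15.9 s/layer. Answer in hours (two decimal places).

Number of layers: 112 / 0.06 → 1867 (rounded up).
Scan path per layer: 8560 / 0.29 → 29517.2 mm.
Per-layer scan time: 29517.2 / 3670 → 8.0428 s.
Per-layer time: 8.0428 + 15.9 → 23.9428 s.
1867 layers × 23.9428 s/layer = 44701.2076 s, i.e. 12.42 hours.

12.42 hours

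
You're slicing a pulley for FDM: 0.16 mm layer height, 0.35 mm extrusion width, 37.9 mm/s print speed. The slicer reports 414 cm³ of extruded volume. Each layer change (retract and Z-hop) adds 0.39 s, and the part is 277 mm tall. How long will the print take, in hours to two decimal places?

54.37 hours

Line area: 0.16 × 0.35 → 0.056 mm².
Path length: 414000 mm³ / 0.056 mm² → 7392857.1 mm.
Print-move time = 7392857.1 / 37.9 = 195062.2 s.
Layers = ⌈277/0.16⌉ = 1732.
Layer-change overhead = 1732 × 0.39, so 675.48 s.
Altogether 195062.2 + 675.48 = 195737.68 s, i.e. 54.37 hours.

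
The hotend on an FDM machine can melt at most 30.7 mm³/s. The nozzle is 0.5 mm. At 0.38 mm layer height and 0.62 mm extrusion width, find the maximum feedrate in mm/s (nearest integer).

130 mm/s

A = 0.38 × 0.62 = 0.2356 mm².
Max speed = 30.7 / 0.2356 = 130.31 ≈ 130 mm/s.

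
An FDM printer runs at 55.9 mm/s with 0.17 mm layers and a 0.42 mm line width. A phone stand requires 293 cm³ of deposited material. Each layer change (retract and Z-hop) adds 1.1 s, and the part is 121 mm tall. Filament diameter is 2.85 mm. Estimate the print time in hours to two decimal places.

Extrusion cross-section = 0.17 × 0.42 = 0.0714 mm².
Path length: 293000 mm³ / 0.0714 mm² → 4103641.5 mm.
Print-move time: 4103641.5 / 55.9 → 73410.4 s.
Layers = ⌈121/0.17⌉ = 712.
Z-hop total: 712 × 1.1 → 783.2 s.
Total = 73410.4 + 783.2 = 74193.6 s = 20.61 hours.

20.61 hours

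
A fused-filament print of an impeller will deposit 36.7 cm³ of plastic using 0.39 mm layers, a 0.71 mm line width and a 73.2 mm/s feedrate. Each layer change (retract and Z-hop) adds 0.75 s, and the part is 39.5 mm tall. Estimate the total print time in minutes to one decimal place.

Line area = 0.39 × 0.71 = 0.2769 mm².
Path length: 36700 mm³ / 0.2769 mm² → 132538.8 mm.
Extrusion time = 132538.8 / 73.2, so 1810.6 s.
Layer count = ceil(39.5 / 0.39) = 102.
Non-print overhead = 102 × 0.75, so 76.5 s.
Altogether 1810.6 + 76.5 = 1887.1 s, i.e. 31.5 minutes.

31.5 minutes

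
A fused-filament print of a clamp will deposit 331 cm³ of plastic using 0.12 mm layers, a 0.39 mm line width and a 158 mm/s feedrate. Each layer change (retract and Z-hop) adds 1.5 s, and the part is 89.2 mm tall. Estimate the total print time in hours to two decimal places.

12.74 hours

Bead cross-section = 0.12 × 0.39, so 0.0468 mm².
Toolpath length = 331 cm³ / 0.0468 mm² = 331000 / 0.0468 = 7072649.6 mm.
Extrusion time = 7072649.6 / 158, so 44763.6 s.
Layer count = ceil(89.2 / 0.12) = 744.
Layer-change overhead = 744 × 1.5 = 1116 s.
Altogether 44763.6 + 1116 = 45879.6 s, i.e. 12.74 hours.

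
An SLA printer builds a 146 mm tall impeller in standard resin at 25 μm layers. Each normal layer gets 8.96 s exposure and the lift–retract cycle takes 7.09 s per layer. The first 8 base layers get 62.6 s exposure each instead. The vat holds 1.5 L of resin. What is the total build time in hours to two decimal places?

Layers = ⌈146/0.025⌉ = 5840.
Base layers = 8 × (62.6 + 7.09) = 557.52 s.
Regular layers: 5832 × (8.96 + 7.09) → 93603.6 s.
Total = 557.52 + 93603.6 = 94161.12 s = 26.16 hours.

26.16 hours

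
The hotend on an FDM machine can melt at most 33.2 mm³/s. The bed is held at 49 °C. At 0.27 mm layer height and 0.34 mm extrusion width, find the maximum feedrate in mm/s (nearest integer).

Extrusion cross-section: 0.27 × 0.34 → 0.0918 mm².
v_max = Q/A = 33.2/0.0918 = 361.66 mm/s → 362 mm/s.

362 mm/s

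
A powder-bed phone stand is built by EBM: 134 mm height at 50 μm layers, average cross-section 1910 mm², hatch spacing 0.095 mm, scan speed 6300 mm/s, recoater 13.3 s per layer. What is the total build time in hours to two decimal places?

Number of layers: 134 / 0.05 → 2680 (rounded up).
Scan path per layer: 1910 / 0.095 → 20105.3 mm.
Scan time per layer = 20105.3 / 6300 = 3.1913 s.
Per-layer time = 3.1913 + 13.3 = 16.4913 s.
2680 layers × 16.4913 s/layer = 44196.684 s, i.e. 12.28 hours.

12.28 hours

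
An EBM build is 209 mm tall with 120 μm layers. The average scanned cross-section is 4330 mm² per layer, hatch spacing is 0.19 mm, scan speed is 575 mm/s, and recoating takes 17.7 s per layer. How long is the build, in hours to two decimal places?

Number of layers: 209 / 0.12 → 1742 (rounded up).
Scan path per layer = 4330 / 0.19 = 22789.5 mm.
Per-layer scan time: 22789.5 / 575 → 39.6339 s.
Per-layer time = 39.6339 + 17.7 = 57.3339 s.
Build time = 1742 × 57.3339 = 99875.6538 s = 27.74 hours.

27.74 hours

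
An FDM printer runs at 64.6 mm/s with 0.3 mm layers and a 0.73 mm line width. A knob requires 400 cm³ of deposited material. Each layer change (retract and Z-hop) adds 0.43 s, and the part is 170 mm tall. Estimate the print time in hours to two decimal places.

Extrusion cross-section = 0.3 × 0.73, so 0.219 mm².
Toolpath length = 400 cm³ / 0.219 mm² = 400000 / 0.219 = 1826484 mm.
Print-move time: 1826484 / 64.6 → 28273.7 s.
Layers = ⌈170/0.3⌉ = 567.
Z-hop total: 567 × 0.43 → 243.81 s.
Altogether 28273.7 + 243.81 = 28517.51 s, i.e. 7.92 hours.

7.92 hours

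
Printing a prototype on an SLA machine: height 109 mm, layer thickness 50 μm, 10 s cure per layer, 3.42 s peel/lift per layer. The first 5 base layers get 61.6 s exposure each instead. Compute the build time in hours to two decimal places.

8.20 hours

Layers = ⌈109/0.05⌉ = 2180.
Bottom layers = 5 × (61.6 + 3.42), so 325.1 s.
Remaining layers: 2175 × (10 + 3.42) → 29188.5 s.
Sum: 325.1 + 29188.5 = 29513.6 s → 8.20 hours.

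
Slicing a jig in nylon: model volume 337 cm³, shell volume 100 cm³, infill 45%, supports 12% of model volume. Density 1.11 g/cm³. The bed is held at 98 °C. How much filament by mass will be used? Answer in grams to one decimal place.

Interior volume = 337 − 100, so 237 cm³.
Deposited infill = 0.45 × 237, so 106.65 cm³.
Support = 0.12 × 337 = 40.44 cm³.
Deposited volume: 100 + 106.65 + 40.44 → 247.09 cm³.
Mass = 247.09 × 1.11 = 274.2699 g.

274.3 g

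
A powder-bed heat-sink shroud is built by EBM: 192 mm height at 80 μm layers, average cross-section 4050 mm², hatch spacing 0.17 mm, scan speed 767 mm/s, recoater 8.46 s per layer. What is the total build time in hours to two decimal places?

26.35 hours

Layer count = ceil(192 / 0.08) = 2400.
Hatch length per layer = 4050 / 0.17 = 23823.5 mm.
Per-layer scan time = 23823.5 / 767, so 31.0606 s.
Layer cycle: 31.0606 + 8.46 → 39.5206 s.
Build time = 2400 × 39.5206 = 94849.44 s = 26.35 hours.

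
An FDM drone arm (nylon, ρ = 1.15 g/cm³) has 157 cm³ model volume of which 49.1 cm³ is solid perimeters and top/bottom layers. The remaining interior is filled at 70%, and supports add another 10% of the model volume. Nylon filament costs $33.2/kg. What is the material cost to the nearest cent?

Volume inside the shell: 157 − 49.1 → 107.9 cm³.
Infill volume: 0.70 × 107.9 → 75.53 cm³.
Support = 0.10 × 157, so 15.7 cm³.
Total printed volume: 49.1 + 75.53 + 15.7 → 140.33 cm³.
Mass = 140.33 × 1.15 = 161.3795 g.
At $33.2/kg: 161.3795/1000 × 33.2 = $5.36.

$5.36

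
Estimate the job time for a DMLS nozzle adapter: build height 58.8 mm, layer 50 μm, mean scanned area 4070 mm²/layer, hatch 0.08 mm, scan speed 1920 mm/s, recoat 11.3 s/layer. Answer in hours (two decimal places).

12.35 hours

Number of layers: 58.8 / 0.05 → 1176 (rounded up).
Hatch length per layer: 4070 / 0.08 → 50875 mm.
Per-layer scan time = 50875 / 1920 = 26.4974 s.
Per-layer time = 26.4974 + 11.3 = 37.7974 s.
Total: 1176 × 37.7974 s = 44449.7424 s → 12.35 hours.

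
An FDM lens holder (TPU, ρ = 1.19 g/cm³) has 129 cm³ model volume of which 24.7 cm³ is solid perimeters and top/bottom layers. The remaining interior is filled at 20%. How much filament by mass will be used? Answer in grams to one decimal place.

Infill region = 129 − 24.7 = 104.3 cm³.
Deposited infill = 0.20 × 104.3, so 20.86 cm³.
Deposited volume = 24.7 + 20.86, so 45.56 cm³.
Mass = 45.56 × 1.19, so 54.2164 g.

54.2 g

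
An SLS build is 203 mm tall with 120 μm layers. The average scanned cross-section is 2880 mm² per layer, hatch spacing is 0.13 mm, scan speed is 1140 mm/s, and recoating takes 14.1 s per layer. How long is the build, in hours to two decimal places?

Layers = ⌈203/0.12⌉ = 1692.
Scan path per layer: 2880 / 0.13 → 22153.8 mm.
Laser time per layer = 22153.8 / 1140 = 19.4332 s.
Time per layer: 19.4332 + 14.1 → 33.5332 s.
Build time = 1692 × 33.5332 = 56738.1744 s = 15.76 hours.

15.76 hours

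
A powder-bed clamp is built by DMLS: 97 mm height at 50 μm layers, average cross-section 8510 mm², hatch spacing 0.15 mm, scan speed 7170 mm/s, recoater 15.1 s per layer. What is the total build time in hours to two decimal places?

12.40 hours

Number of layers: 97 / 0.05 → 1940 (rounded up).
Per-layer scan distance = 8510 / 0.15, so 56733.3 mm.
Per-layer scan time = 56733.3 / 7170 = 7.9126 s.
Layer cycle = 7.9126 + 15.1 = 23.0126 s.
Build time = 1940 × 23.0126 = 44644.444 s = 12.40 hours.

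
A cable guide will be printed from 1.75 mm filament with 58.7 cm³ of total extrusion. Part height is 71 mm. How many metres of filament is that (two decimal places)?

24.40 m

A = π r² = π × 0.875² = 2.4053 mm².
L = 58700 mm³ / 2.4053 mm² = 24404.44 mm, i.e. 24.40 m.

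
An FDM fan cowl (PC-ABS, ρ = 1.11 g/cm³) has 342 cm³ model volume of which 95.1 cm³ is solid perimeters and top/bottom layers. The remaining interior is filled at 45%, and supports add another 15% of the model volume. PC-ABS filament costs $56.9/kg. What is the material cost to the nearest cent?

$16.26

Infill region: 342 − 95.1 → 246.9 cm³.
Infill volume = 0.45 × 246.9 = 111.105 cm³.
Support = 0.15 × 342, so 51.3 cm³.
Total printed volume = 95.1 + 111.105 + 51.3, so 257.505 cm³.
Mass = 257.505 × 1.11 = 285.83055 g.
Cost = 285.83055 g / 1000 × $56.9/kg = $16.26.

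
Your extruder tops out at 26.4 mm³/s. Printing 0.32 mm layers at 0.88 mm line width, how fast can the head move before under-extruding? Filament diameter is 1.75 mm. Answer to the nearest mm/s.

Extrusion cross-section: 0.32 × 0.88 → 0.2816 mm².
v_max = Q/A = 26.4/0.2816 = 93.75 mm/s → 94 mm/s.

94 mm/s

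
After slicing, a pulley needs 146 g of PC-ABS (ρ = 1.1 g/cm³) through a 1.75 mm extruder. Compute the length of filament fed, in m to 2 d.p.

55.18 m

Volume = 146 g / 1.1 g·cm⁻³ = 132.7273 cm³ = 132727.3 mm³.
Filament cross-section = π × (1.75/2)² = 2.4053 mm².
Length = 132727.3 / 2.4053 = 55181.18 mm = 55.18 m.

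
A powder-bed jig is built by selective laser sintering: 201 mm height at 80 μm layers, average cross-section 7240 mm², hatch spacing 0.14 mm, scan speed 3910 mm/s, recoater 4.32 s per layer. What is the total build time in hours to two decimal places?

Layer count = ceil(201 / 0.08) = 2513.
Per-layer scan distance = 7240 / 0.14, so 51714.3 mm.
Laser time per layer: 51714.3 / 3910 → 13.2262 s.
Per-layer time = 13.2262 + 4.32, so 17.5462 s.
Total: 2513 × 17.5462 s = 44093.6006 s → 12.25 hours.

12.25 hours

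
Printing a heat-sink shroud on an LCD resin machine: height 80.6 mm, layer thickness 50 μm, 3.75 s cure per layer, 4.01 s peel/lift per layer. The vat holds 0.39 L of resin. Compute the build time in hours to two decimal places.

Number of layers: 80.6 / 0.05 → 1612 (rounded up).
Each layer takes = 3.75 + 4.01 = 7.76 s.
Build time: 1612 × 7.76 s = 12509.12 s, i.e. 3.47 hours.

3.47 hours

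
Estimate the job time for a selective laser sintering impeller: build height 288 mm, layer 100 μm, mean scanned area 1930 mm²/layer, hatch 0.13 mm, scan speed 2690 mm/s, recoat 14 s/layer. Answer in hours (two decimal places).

Layer count = ceil(288 / 0.1) = 2880.
Hatch length per layer = 1930 / 0.13, so 14846.2 mm.
Per-layer scan time: 14846.2 / 2690 → 5.519 s.
Per-layer time: 5.519 + 14 → 19.519 s.
2880 layers × 19.519 s/layer = 56214.72 s, i.e. 15.62 hours.

15.62 hours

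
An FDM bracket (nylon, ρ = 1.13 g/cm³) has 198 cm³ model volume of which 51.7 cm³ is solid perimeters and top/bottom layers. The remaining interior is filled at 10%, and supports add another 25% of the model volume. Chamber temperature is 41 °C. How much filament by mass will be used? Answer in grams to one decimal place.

130.9 g

Infill region = 198 − 51.7, so 146.3 cm³.
Infill volume = 0.10 × 146.3 = 14.63 cm³.
Support: 0.25 × 198 → 49.5 cm³.
Total printed volume = 51.7 + 14.63 + 49.5 = 115.83 cm³.
Mass = 115.83 × 1.13, so 130.8879 g.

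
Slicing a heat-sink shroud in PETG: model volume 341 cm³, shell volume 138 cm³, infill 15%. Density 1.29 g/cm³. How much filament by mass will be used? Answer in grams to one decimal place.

217.3 g

Interior volume = 341 − 138, so 203 cm³.
Infill deposited = 0.15 × 203 = 30.45 cm³.
Total extruded = 138 + 30.45, so 168.45 cm³.
Mass = 168.45 × 1.29 = 217.3005 g.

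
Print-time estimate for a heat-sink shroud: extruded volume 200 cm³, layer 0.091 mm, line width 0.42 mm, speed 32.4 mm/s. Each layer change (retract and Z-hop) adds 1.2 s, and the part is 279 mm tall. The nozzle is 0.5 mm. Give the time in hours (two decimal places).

Bead cross-section = 0.091 × 0.42 = 0.03822 mm².
Toolpath length = 200 cm³ / 0.03822 mm² = 200000 / 0.03822 = 5232862.4 mm.
Extrusion time = 5232862.4 / 32.4, so 161508.1 s.
Layer count = ceil(279 / 0.091) = 3066.
Non-print overhead: 3066 × 1.2 → 3679.2 s.
Total = 161508.1 + 3679.2 = 165187.3 s = 45.89 hours.

45.89 hours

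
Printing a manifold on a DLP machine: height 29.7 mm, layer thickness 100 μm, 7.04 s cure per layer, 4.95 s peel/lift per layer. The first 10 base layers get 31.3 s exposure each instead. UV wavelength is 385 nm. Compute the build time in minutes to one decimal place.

63.4 minutes

Layer count = ceil(29.7 / 0.1) = 297.
Bottom layers: 10 × (31.3 + 4.95) → 362.5 s.
Remaining layers: 287 × (7.04 + 4.95) → 3441.13 s.
Sum: 362.5 + 3441.13 = 3803.63 s → 63.4 minutes.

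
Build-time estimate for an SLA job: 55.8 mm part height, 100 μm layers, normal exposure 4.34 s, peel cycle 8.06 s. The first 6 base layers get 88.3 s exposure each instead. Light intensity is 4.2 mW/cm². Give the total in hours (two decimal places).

Layers = ⌈55.8/0.1⌉ = 558.
Burn-in layers = 6 × (88.3 + 8.06) = 578.16 s.
Remaining layers = 552 × (4.34 + 8.06), so 6844.8 s.
Total = 578.16 + 6844.8 = 7422.96 s = 2.06 hours.

2.06 hours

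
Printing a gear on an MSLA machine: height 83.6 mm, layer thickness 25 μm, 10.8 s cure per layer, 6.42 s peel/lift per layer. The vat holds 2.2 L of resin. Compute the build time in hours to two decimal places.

Layers = ⌈83.6/0.025⌉ = 3344.
Cycle time = 10.8 + 6.42, so 17.22 s.
Build time: 3344 × 17.22 s = 57583.68 s, i.e. 16.00 hours.

16.00 hours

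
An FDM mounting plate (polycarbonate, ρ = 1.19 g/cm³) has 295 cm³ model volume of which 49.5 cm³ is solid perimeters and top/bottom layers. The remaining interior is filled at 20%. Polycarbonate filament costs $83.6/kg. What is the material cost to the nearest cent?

Volume inside the shell: 295 − 49.5 → 245.5 cm³.
Infill deposited = 0.20 × 245.5, so 49.1 cm³.
Deposited volume = 49.5 + 49.1 = 98.6 cm³.
Mass = 98.6 × 1.19, so 117.334 g.
At $83.6/kg: 117.334/1000 × 83.6 = $9.81.

$9.81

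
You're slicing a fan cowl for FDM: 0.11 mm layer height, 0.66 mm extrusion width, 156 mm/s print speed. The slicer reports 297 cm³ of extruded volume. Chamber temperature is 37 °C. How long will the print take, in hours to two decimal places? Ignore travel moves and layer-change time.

7.28 hours

Extrusion cross-section: 0.11 × 0.66 → 0.0726 mm².
Path length: 297000 mm³ / 0.0726 mm² → 4090909.1 mm.
Extrusion time: 4090909.1 / 156 → 26223.8 s.
Converting: 26223.8 s = 7.28 hours.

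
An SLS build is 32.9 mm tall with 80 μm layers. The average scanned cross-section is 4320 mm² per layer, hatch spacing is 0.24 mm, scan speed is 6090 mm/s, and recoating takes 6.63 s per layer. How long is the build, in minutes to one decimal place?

Number of layers: 32.9 / 0.08 → 412 (rounded up).
Per-layer scan distance: 4320 / 0.24 → 18000 mm.
Scan time per layer: 18000 / 6090 → 2.9557 s.
Time per layer = 2.9557 + 6.63, so 9.5857 s.
Build time = 412 × 9.5857 = 3949.3084 s = 65.8 minutes.

65.8 minutes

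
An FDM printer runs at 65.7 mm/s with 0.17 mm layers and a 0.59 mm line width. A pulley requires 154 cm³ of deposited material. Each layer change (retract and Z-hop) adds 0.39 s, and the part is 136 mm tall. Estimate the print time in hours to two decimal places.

Line area: 0.17 × 0.59 → 0.1003 mm².
Path length: 154000 mm³ / 0.1003 mm² → 1535393.8 mm.
Print-move time = 1535393.8 / 65.7 = 23369.8 s.
Number of layers: 136 / 0.17 → 800 (rounded up).
Z-hop total = 800 × 0.39 = 312 s.
Altogether 23369.8 + 312 = 23681.8 s, i.e. 6.58 hours.

6.58 hours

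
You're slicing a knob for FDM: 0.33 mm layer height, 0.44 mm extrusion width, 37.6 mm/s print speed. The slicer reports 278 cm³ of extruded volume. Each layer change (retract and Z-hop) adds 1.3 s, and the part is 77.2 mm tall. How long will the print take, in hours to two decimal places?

14.23 hours

Bead cross-section = 0.33 × 0.44 = 0.1452 mm².
Total extruded path = 278000/0.1452 = 1914600.6 mm.
Print-move time = 1914600.6 / 37.6 = 50920.2 s.
Layer count = ceil(77.2 / 0.33) = 234.
Non-print overhead = 234 × 1.3, so 304.2 s.
Altogether 50920.2 + 304.2 = 51224.4 s, i.e. 14.23 hours.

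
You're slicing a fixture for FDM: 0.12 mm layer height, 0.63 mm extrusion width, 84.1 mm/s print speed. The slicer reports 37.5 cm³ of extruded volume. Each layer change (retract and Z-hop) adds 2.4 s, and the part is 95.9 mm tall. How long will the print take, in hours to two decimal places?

2.17 hours

Extrusion cross-section = 0.12 × 0.63, so 0.0756 mm².
Path length: 37500 mm³ / 0.0756 mm² → 496031.7 mm.
Print-move time = 496031.7 / 84.1 = 5898.1 s.
Layers = ⌈95.9/0.12⌉ = 800.
Non-print overhead = 800 × 2.4, so 1920 s.
Altogether 5898.1 + 1920 = 7818.1 s, i.e. 2.17 hours.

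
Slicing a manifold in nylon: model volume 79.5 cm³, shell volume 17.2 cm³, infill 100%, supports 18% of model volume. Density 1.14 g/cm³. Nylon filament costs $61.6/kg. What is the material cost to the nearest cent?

$6.59

Volume inside the shell = 79.5 − 17.2, so 62.3 cm³.
Infill deposited: 1.00 × 62.3 → 62.3 cm³.
Support: 0.18 × 79.5 → 14.31 cm³.
Deposited volume = 17.2 + 62.3 + 14.31, so 93.81 cm³.
Mass = 93.81 × 1.14, so 106.9434 g.
Cost = 106.9434 g / 1000 × $61.6/kg = $6.59.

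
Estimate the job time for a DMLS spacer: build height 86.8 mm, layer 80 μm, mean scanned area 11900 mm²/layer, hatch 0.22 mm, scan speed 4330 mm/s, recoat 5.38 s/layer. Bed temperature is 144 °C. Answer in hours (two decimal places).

5.39 hours

Number of layers: 86.8 / 0.08 → 1085 (rounded up).
Per-layer scan distance = 11900 / 0.22, so 54090.9 mm.
Per-layer scan time = 54090.9 / 4330, so 12.4921 s.
Time per layer = 12.4921 + 5.38, so 17.8721 s.
Total: 1085 × 17.8721 s = 19391.2285 s → 5.39 hours.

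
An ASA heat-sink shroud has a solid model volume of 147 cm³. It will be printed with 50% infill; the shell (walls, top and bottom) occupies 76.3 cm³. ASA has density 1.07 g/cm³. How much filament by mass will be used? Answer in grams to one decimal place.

119.5 g

Interior volume = 147 − 76.3 = 70.7 cm³.
Infill volume = 0.50 × 70.7 = 35.35 cm³.
Total printed volume = 76.3 + 35.35, so 111.65 cm³.
Mass = 111.65 × 1.07, so 119.4655 g.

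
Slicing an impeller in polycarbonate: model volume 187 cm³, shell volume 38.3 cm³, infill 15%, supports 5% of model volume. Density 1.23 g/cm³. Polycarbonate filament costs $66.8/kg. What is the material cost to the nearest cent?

$5.75

Infill region: 187 − 38.3 → 148.7 cm³.
Deposited infill: 0.15 × 148.7 → 22.305 cm³.
Support: 0.05 × 187 → 9.35 cm³.
Deposited volume: 38.3 + 22.305 + 9.35 → 69.955 cm³.
Mass = 69.955 × 1.23 = 86.04465 g.
At $66.8/kg: 86.04465/1000 × 66.8 = $5.75.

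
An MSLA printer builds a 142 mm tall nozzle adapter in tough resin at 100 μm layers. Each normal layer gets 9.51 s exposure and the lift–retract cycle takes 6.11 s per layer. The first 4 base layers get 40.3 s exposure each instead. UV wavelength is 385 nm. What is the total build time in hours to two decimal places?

Number of layers: 142 / 0.1 → 1420 (rounded up).
Burn-in layers = 4 × (40.3 + 6.11) = 185.64 s.
Remaining layers = 1416 × (9.51 + 6.11), so 22117.92 s.
Total = 185.64 + 22117.92 = 22303.56 s = 6.20 hours.

6.20 hours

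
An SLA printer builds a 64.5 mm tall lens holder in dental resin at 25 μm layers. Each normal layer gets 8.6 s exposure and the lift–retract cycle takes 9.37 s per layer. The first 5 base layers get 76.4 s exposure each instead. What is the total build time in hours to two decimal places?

12.97 hours

Layers = ⌈64.5/0.025⌉ = 2580.
Base layers = 5 × (76.4 + 9.37) = 428.85 s.
Normal layers = 2575 × (8.6 + 9.37) = 46272.75 s.
Total = 428.85 + 46272.75 = 46701.6 s = 12.97 hours.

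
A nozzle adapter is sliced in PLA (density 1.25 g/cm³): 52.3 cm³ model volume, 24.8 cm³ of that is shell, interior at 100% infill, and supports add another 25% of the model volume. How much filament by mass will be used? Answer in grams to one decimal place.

Volume inside the shell: 52.3 − 24.8 → 27.5 cm³.
Infill deposited = 1.00 × 27.5 = 27.5 cm³.
Support = 0.25 × 52.3 = 13.075 cm³.
Deposited volume = 24.8 + 27.5 + 13.075, so 65.375 cm³.
Mass = 65.375 × 1.25 = 81.71875 g.

81.7 g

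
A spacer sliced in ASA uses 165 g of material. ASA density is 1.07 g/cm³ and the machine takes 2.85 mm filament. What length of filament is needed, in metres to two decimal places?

24.17 m

Extruded volume: 165/1.07 = 154.2056 cm³ (154205.6 mm³).
Cross-section of 2.85 mm filament: π·(2.85/2)² = 6.3794 mm².
L = V/A = 154205.6/6.3794 = 24172.43 mm → 24.17 m.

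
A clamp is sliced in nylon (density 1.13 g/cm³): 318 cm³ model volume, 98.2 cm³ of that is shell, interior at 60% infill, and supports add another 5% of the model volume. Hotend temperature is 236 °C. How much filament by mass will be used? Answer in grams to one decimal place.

278.0 g

Infill region = 318 − 98.2 = 219.8 cm³.
Infill deposited = 0.60 × 219.8 = 131.88 cm³.
Support: 0.05 × 318 → 15.9 cm³.
Total extruded = 98.2 + 131.88 + 15.9, so 245.98 cm³.
Mass = 245.98 × 1.13, so 277.9574 g.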